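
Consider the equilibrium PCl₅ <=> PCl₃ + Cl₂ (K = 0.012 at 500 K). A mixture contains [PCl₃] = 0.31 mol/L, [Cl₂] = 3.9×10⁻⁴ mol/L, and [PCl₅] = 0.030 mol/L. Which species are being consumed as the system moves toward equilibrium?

Q = [PCl₃]·[Cl₂] / [PCl₅] = (0.31)·(3.9×10⁻⁴) / (0.030) = 0.0040
Q = 0.0040 < K = 0.012: net forward reaction.

PCl₅ (reactants)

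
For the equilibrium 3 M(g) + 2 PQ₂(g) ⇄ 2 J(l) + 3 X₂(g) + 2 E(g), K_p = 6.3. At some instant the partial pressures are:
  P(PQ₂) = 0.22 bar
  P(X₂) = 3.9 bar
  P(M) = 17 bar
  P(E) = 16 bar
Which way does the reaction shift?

toward reactants

(J is a pure liquid — omitted from Q_p.)
Q_p = P(X₂)³·P(E)² / (P(M)³·P(PQ₂)²) = (3.9)³·(16)² / ((17)³·(0.22)²) = 64
Q_p = 64 > K_p = 6.3, so the reverse reaction proceeds.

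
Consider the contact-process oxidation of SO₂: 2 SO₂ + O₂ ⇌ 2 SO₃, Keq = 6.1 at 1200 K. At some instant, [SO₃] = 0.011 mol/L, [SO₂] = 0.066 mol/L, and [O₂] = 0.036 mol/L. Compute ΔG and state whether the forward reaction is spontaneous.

ΔG = -20.6 kJ/mol; the forward reaction is spontaneous

Q = [SO₃]² / ([SO₂]²·[O₂]) = (0.011)² / ((0.066)²·(0.036)) = 0.772
ΔG = RT ln(Q/Keq) = (8.314 J mol⁻¹ K⁻¹)(1200 K) × ln(0.772/6.1)
   = (9.977 kJ/mol)(-2.067) = -20.6 kJ/mol
ΔG < 0, so the forward reaction is spontaneous (proceeds forward).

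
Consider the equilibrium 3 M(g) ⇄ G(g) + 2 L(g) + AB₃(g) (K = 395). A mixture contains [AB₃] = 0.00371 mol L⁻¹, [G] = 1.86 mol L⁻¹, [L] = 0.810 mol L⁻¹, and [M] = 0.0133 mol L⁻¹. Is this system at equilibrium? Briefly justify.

no; Q > K, reaction proceeds in reverse

Q = [G]·[L]²·[AB₃] / [M]³ = (1.86)·(0.810)²·(0.00371) / (0.0133)³ = 1920
Q = 1920 > K = 395: net reverse reaction.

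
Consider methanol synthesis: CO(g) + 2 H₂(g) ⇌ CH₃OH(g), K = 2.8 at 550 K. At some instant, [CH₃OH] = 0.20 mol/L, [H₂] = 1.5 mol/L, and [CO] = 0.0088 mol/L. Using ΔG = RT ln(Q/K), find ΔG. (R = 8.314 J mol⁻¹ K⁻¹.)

ΔG = 5.87 kJ/mol

Q = [CH₃OH] / ([CO]·[H₂]²) = (0.20) / ((0.0088)·(1.5)²) = 10.1
ΔG = RT ln(Q/K) = (8.314 J mol⁻¹ K⁻¹)(550 K) × ln(10.1/2.8)
   = (4.573 kJ/mol)(1.283) = 5.87 kJ/mol
ΔG > 0, so the forward reaction is non-spontaneous (proceeds in reverse).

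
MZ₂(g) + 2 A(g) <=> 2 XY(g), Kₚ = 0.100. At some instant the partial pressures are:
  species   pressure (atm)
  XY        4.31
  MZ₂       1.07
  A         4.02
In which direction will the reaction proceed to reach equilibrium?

in the reverse direction

Qₚ = P(XY)² / (P(MZ₂)·P(A)²) = (4.31)² / ((1.07)·(4.02)²) = 1.07
Qₚ = 1.07 > Kₚ = 0.100, so the reverse reaction proceeds.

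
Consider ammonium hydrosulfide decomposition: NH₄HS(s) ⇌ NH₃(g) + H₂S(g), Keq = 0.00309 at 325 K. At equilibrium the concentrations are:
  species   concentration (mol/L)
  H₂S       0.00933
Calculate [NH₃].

(NH₄HS is a pure solid — omitted from Keq.)
At equilibrium, Keq = [NH₃]·[H₂S] = 0.00309.
([NH₃])·(0.00933) = 0.00309
[NH₃] = 0.331 mol/L

[NH₃] = 0.331 mol/L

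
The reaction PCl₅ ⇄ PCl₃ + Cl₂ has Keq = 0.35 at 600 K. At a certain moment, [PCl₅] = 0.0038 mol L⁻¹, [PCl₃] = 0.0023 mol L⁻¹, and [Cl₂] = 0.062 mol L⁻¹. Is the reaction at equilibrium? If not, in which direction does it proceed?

in the forward direction

Q = [PCl₃]·[Cl₂] / [PCl₅] = (0.0023)·(0.062) / (0.0038) = 0.038
Q = 0.038 < Keq = 0.35, so the forward reaction proceeds.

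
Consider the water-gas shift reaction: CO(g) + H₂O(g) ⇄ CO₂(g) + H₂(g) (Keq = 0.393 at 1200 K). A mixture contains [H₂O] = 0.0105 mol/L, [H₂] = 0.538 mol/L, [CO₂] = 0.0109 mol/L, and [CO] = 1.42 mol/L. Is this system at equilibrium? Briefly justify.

Q = [CO₂]·[H₂] / ([CO]·[H₂O]) = (0.0109)·(0.538) / ((1.42)·(0.0105)) = 0.393
Q = 0.393 = Keq; the system is at equilibrium.

yes, at equilibrium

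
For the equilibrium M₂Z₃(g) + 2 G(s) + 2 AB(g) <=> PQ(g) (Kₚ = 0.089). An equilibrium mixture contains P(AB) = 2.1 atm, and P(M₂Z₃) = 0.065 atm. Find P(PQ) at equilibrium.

P(PQ) = 0.026 atm

(G is a pure solid — omitted from Kₚ.)
At equilibrium, Kₚ = P(PQ) / (P(M₂Z₃)·P(AB)²) = 0.089.
(P(PQ)) / ((0.065)·(2.1)²) = 0.089
P(PQ) = 0.0255 = 0.026 atm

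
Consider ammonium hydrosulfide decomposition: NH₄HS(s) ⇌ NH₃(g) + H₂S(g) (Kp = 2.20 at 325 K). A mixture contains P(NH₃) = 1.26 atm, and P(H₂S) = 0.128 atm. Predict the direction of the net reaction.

(NH₄HS is a pure solid — omitted from Qp.)
Qp = P(NH₃)·P(H₂S) = (1.26)·(0.128) = 0.161
Qp = 0.161 < Kp = 2.20, so the forward reaction proceeds.

in the forward direction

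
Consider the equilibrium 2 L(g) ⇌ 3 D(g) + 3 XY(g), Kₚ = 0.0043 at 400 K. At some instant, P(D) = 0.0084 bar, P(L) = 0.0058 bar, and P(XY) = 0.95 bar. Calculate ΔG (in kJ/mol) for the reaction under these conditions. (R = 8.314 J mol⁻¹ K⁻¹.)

Qₚ = P(D)³·P(XY)³ / P(L)² = (0.0084)³·(0.95)³ / (0.0058)² = 0.0151
ΔG = RT ln(Qₚ/Kₚ) = (8.314 J mol⁻¹ K⁻¹)(400 K) × ln(0.0151/0.0043)
   = (3.326 kJ/mol)(1.256) = 4.18 kJ/mol
ΔG > 0, so the forward reaction is non-spontaneous (proceeds in reverse).

ΔG = 4.18 kJ/mol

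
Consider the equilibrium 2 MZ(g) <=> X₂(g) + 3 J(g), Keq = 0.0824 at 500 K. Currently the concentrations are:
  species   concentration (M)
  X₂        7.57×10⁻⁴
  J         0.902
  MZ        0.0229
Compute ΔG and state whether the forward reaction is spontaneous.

Q = [X₂]·[J]³ / [MZ]² = (7.57×10⁻⁴)·(0.902)³ / (0.0229)² = 1.06
ΔG = RT ln(Q/Keq) = (8.314 J mol⁻¹ K⁻¹)(500 K) × ln(1.06/0.0824)
   = (4.157 kJ/mol)(2.554) = 10.6 kJ/mol
ΔG > 0, so the forward reaction is non-spontaneous (proceeds in reverse).

ΔG = 10.6 kJ/mol; the forward reaction is non-spontaneous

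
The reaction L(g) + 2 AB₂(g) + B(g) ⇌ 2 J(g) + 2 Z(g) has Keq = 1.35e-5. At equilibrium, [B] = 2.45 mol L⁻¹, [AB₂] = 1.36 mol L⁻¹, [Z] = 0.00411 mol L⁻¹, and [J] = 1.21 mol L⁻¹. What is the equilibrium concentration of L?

[L] = 0.404 mol L⁻¹

At equilibrium, Keq = [J]²·[Z]² / ([L]·[AB₂]²·[B]) = 1.35e-5.
(1.21)²·(0.00411)² / (([L])·(1.36)²·(2.45)) = 1.35e-5
[L] = 0.404 mol L⁻¹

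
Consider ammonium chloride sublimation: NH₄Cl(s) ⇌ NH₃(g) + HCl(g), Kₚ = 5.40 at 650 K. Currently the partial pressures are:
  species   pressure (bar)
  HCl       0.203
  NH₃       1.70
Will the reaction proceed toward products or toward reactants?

forward (toward products)

(NH₄Cl is a pure solid — omitted from Qₚ.)
Qₚ = P(NH₃)·P(HCl) = (1.70)·(0.203) = 0.345
Qₚ = 0.345 < Kₚ = 5.40, so the forward reaction proceeds.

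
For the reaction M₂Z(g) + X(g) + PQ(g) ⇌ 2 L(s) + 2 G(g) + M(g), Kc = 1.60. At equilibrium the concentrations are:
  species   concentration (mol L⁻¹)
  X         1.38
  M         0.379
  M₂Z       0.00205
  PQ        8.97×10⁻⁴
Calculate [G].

(L is a pure solid — omitted from Kc.)
At equilibrium, Kc = [G]²·[M] / ([M₂Z]·[X]·[PQ]) = 1.60.
([G])²·(0.379) / ((0.00205)·(1.38)·(8.97×10⁻⁴)) = 1.60
[G]² = 1.07×10⁻⁵ ⇒ [G] = 0.00327 mol L⁻¹

[G] = 0.00327 mol L⁻¹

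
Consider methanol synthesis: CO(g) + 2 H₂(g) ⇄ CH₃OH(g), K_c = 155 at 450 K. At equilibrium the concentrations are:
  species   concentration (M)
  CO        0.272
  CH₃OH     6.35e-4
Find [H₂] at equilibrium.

At equilibrium, K_c = [CH₃OH] / ([CO]·[H₂]²) = 155.
(6.35e-4) / ((0.272)·([H₂])²) = 155
[H₂]² = 1.51e-5 ⇒ [H₂] = 0.00388 M

[H₂] = 0.00388 M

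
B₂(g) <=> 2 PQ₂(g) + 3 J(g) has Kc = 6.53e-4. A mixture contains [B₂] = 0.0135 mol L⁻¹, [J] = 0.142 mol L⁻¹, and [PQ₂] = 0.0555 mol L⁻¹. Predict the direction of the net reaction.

no net change (already at equilibrium)

Qc = [PQ₂]²·[J]³ / [B₂] = (0.0555)²·(0.142)³ / (0.0135) = 6.53e-4
Qc = 6.53e-4 = Kc, so the system is already at equilibrium.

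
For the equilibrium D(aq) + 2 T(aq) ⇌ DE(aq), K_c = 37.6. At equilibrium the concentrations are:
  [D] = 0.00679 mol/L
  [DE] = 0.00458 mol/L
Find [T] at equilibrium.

[T] = 0.134 mol/L

At equilibrium, K_c = [DE] / ([D]·[T]²) = 37.6.
(0.00458) / ((0.00679)·([T])²) = 37.6
[T]² = 0.0179 ⇒ [T] = 0.134 mol/L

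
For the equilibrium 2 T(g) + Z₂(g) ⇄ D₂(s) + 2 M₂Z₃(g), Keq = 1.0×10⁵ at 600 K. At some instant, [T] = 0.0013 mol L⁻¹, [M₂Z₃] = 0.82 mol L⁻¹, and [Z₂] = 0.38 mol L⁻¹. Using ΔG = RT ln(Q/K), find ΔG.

ΔG = 11.7 kJ/mol

(D₂ is a pure solid — omitted from Q.)
Q = [M₂Z₃]² / ([T]²·[Z₂]) = (0.82)² / ((0.0013)²·(0.38)) = 1.05×10⁶
ΔG = RT ln(Q/Keq) = (8.314 J mol⁻¹ K⁻¹)(600 K) × ln(1.05×10⁶/1.0×10⁵)
   = (4.988 kJ/mol)(2.351) = 11.7 kJ/mol
ΔG > 0, so the forward reaction is non-spontaneous (proceeds in reverse).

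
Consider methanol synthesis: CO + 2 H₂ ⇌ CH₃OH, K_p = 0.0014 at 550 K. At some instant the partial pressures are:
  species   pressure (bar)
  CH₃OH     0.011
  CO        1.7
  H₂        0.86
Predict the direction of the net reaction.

Q_p = P(CH₃OH) / (P(CO)·P(H₂)²) = (0.011) / ((1.7)·(0.86)²) = 0.0087
Q_p = 0.0087 > K_p = 0.0014, so the reverse reaction proceeds.

to the left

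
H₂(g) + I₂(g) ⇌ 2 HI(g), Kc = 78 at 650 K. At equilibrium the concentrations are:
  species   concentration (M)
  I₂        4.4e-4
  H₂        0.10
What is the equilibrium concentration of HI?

At equilibrium, Kc = [HI]² / ([H₂]·[I₂]) = 78.
([HI])² / ((0.10)·(4.4e-4)) = 78
[HI]² = 0.00343 ⇒ [HI] = 0.059 M

[HI] = 0.059 M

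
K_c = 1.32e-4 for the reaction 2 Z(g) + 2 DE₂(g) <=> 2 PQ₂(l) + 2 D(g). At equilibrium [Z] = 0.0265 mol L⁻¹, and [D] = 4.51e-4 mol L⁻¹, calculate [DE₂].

(PQ₂ is a pure liquid — omitted from K_c.)
At equilibrium, K_c = [D]² / ([Z]²·[DE₂]²) = 1.32e-4.
(4.51e-4)² / ((0.0265)²·([DE₂])²) = 1.32e-4
[DE₂]² = 2.19 ⇒ [DE₂] = 1.48 mol L⁻¹

[DE₂] = 1.48 mol L⁻¹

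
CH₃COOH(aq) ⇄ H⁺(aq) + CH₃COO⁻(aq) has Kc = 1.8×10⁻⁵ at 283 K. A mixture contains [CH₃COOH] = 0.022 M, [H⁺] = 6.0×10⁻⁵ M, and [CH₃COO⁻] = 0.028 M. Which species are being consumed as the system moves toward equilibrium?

Qc = [H⁺]·[CH₃COO⁻] / [CH₃COOH] = (6.0×10⁻⁵)·(0.028) / (0.022) = 7.6×10⁻⁵
Qc = 7.6×10⁻⁵ > Kc = 1.8×10⁻⁵: net reverse reaction.

H⁺, CH₃COO⁻ (products)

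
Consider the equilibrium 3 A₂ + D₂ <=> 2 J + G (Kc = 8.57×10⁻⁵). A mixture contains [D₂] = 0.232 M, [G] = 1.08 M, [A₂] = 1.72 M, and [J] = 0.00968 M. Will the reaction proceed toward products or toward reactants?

neither direction; the system is at equilibrium

Qc = [J]²·[G] / ([A₂]³·[D₂]) = (0.00968)²·(1.08) / ((1.72)³·(0.232)) = 8.57×10⁻⁵
Qc = 8.57×10⁻⁵ = Kc, so the system is already at equilibrium.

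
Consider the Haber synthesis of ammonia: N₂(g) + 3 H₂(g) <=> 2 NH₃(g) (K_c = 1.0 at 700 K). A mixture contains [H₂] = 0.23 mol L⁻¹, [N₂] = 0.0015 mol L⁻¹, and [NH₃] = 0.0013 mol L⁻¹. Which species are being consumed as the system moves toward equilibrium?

N₂, H₂ (reactants)

Q_c = [NH₃]² / ([N₂]·[H₂]³) = (0.0013)² / ((0.0015)·(0.23)³) = 0.093
Q_c = 0.093 < K_c = 1.0: net forward reaction.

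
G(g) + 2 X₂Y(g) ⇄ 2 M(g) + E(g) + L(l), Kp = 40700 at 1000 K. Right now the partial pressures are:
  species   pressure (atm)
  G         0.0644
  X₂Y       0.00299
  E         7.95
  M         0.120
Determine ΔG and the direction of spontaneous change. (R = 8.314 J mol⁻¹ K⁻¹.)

(L is a pure liquid — omitted from Qp.)
Qp = P(M)²·P(E) / (P(G)·P(X₂Y)²) = (0.120)²·(7.95) / ((0.0644)·(0.00299)²) = 1.99×10⁵
ΔG = RT ln(Qp/Kp) = (8.314 J mol⁻¹ K⁻¹)(1000 K) × ln(1.99×10⁵/40700)
   = (8.314 kJ/mol)(1.587) = 13.2 kJ/mol
ΔG > 0, so the forward reaction is non-spontaneous (proceeds in reverse).

ΔG = 13.2 kJ/mol; the forward reaction is non-spontaneous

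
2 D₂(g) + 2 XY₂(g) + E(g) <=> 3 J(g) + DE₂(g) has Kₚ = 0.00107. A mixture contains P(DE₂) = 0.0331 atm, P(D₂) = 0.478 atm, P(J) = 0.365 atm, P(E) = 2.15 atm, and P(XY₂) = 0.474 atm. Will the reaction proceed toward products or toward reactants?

Qₚ = P(J)³·P(DE₂) / (P(D₂)²·P(XY₂)²·P(E)) = (0.365)³·(0.0331) / ((0.478)²·(0.474)²·(2.15)) = 0.0146
Qₚ = 0.0146 > Kₚ = 0.00107, so the reverse reaction proceeds.

toward reactants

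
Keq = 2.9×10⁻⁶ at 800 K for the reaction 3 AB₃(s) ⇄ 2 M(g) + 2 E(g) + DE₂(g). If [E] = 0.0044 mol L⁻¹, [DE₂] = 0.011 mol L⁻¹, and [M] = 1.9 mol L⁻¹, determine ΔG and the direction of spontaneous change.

ΔG = -8.83 kJ/mol; the forward reaction is spontaneous

(AB₃ is a pure solid — omitted from Q.)
Q = [M]²·[E]²·[DE₂] = (1.9)²·(0.0044)²·(0.011) = 7.69×10⁻⁷
ΔG = RT ln(Q/Keq) = (8.314 J mol⁻¹ K⁻¹)(800 K) × ln(7.69×10⁻⁷/2.9×10⁻⁶)
   = (6.651 kJ/mol)(-1.327) = -8.83 kJ/mol
ΔG < 0, so the forward reaction is spontaneous (proceeds forward).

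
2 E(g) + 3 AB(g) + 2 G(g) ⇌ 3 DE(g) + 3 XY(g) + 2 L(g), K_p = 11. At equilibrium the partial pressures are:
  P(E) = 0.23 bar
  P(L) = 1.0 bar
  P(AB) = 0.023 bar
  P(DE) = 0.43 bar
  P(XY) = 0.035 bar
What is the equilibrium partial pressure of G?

At equilibrium, K_p = P(DE)³·P(XY)³·P(L)² / (P(E)²·P(AB)³·P(G)²) = 11.
(0.43)³·(0.035)³·(1.0)² / ((0.23)²·(0.023)³·(P(G))²) = 11
P(G)² = 0.481 ⇒ P(G) = 0.69 bar

P(G) = 0.69 bar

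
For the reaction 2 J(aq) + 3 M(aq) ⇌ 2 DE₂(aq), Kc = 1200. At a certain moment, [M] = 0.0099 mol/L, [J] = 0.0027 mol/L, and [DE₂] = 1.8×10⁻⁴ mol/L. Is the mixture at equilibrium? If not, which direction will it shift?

no; Q > K, reaction proceeds in reverse

Qc = [DE₂]² / ([J]²·[M]³) = (1.8×10⁻⁴)² / ((0.0027)²·(0.0099)³) = 4600
Qc = 4600 > Kc = 1200: net reverse reaction.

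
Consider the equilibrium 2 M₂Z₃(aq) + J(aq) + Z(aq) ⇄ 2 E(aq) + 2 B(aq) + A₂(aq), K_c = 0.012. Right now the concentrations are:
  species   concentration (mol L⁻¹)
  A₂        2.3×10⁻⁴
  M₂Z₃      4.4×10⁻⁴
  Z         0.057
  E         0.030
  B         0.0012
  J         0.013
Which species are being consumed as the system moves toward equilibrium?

M₂Z₃, J, Z (reactants)

Q_c = [E]²·[B]²·[A₂] / ([M₂Z₃]²·[J]·[Z]) = (0.030)²·(0.0012)²·(2.3×10⁻⁴) / ((4.4×10⁻⁴)²·(0.013)·(0.057)) = 0.0021
Q_c = 0.0021 < K_c = 0.012: net forward reaction.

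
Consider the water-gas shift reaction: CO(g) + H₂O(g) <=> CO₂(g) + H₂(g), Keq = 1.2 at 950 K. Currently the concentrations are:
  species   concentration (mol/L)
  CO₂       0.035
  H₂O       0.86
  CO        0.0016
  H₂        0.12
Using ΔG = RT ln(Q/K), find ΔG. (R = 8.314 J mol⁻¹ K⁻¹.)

Q = [CO₂]·[H₂] / ([CO]·[H₂O]) = (0.035)·(0.12) / ((0.0016)·(0.86)) = 3.05
ΔG = RT ln(Q/Keq) = (8.314 J mol⁻¹ K⁻¹)(950 K) × ln(3.05/1.2)
   = (7.898 kJ/mol)(0.9328) = 7.37 kJ/mol
ΔG > 0, so the forward reaction is non-spontaneous (proceeds in reverse).

ΔG = 7.37 kJ/mol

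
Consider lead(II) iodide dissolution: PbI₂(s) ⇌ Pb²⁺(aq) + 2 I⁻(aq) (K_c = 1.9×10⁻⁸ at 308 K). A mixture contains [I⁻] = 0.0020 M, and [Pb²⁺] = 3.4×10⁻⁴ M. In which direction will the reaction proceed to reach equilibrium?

(PbI₂ is a pure solid — omitted from Q_c.)
Q_c = [Pb²⁺]·[I⁻]² = (3.4×10⁻⁴)·(0.0020)² = 1.4×10⁻⁹
Q_c = 1.4×10⁻⁹ < K_c = 1.9×10⁻⁸, so the forward reaction proceeds.

toward products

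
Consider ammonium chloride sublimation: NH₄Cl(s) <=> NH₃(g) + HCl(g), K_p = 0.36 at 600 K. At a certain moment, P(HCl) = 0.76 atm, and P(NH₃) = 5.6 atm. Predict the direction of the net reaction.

reverse (toward reactants)

(NH₄Cl is a pure solid — omitted from Q_p.)
Q_p = P(NH₃)·P(HCl) = (5.6)·(0.76) = 4.3
Q_p = 4.3 > K_p = 0.36, so the reverse reaction proceeds.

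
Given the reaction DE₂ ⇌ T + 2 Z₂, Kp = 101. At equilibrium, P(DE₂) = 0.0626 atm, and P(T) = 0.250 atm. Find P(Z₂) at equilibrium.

At equilibrium, Kp = P(T)·P(Z₂)² / P(DE₂) = 101.
(0.250)·(P(Z₂))² / (0.0626) = 101
P(Z₂)² = 25.3 ⇒ P(Z₂) = 5.03 atm

P(Z₂) = 5.03 atm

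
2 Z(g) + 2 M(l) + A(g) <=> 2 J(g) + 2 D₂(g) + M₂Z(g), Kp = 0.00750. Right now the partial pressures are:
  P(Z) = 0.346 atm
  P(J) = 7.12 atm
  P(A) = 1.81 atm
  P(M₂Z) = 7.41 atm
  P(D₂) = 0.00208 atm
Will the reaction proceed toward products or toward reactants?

no net change (already at equilibrium)

(M is a pure liquid — omitted from Qp.)
Qp = P(J)²·P(D₂)²·P(M₂Z) / (P(Z)²·P(A)) = (7.12)²·(0.00208)²·(7.41) / ((0.346)²·(1.81)) = 0.00750
Qp = 0.00750 = Kp, so the system is already at equilibrium.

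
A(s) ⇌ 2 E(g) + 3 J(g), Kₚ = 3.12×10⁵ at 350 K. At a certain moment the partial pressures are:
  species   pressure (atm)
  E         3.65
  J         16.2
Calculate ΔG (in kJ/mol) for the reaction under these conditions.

ΔG = -4.97 kJ/mol

(A is a pure solid — omitted from Qₚ.)
Qₚ = P(E)²·P(J)³ = (3.65)²·(16.2)³ = 56600
ΔG = RT ln(Qₚ/Kₚ) = (8.314 J mol⁻¹ K⁻¹)(350 K) × ln(56600/3.12×10⁵)
   = (2.910 kJ/mol)(-1.707) = -4.97 kJ/mol
ΔG < 0, so the forward reaction is spontaneous (proceeds forward).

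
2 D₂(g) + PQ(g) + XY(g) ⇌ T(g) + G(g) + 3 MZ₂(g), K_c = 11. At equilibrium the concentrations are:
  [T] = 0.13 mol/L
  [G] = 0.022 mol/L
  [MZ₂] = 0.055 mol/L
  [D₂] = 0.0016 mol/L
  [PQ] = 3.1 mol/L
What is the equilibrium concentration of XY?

[XY] = 0.0055 mol/L

At equilibrium, K_c = [T]·[G]·[MZ₂]³ / ([D₂]²·[PQ]·[XY]) = 11.
(0.13)·(0.022)·(0.055)³ / ((0.0016)²·(3.1)·([XY])) = 11
[XY] = 0.00545 = 0.0055 mol/L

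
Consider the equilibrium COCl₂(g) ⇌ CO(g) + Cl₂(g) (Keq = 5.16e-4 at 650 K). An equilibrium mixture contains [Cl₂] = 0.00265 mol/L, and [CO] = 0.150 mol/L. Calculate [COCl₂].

At equilibrium, Keq = [CO]·[Cl₂] / [COCl₂] = 5.16e-4.
(0.150)·(0.00265) / ([COCl₂]) = 5.16e-4
[COCl₂] = 0.770 mol/L

[COCl₂] = 0.770 mol/L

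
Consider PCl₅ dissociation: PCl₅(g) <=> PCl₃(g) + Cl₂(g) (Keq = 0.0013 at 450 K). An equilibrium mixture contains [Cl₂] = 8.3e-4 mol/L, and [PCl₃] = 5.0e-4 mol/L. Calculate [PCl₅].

[PCl₅] = 3.2e-4 mol/L

At equilibrium, Keq = [PCl₃]·[Cl₂] / [PCl₅] = 0.0013.
(5.0e-4)·(8.3e-4) / ([PCl₅]) = 0.0013
[PCl₅] = 3.19e-4 = 3.2e-4 mol/L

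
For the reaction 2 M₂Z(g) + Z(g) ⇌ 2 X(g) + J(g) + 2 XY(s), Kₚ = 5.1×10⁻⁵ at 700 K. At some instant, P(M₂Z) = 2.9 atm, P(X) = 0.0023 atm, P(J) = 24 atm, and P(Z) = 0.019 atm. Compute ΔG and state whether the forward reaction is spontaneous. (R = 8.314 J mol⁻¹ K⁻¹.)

ΔG = 16.0 kJ/mol; the forward reaction is non-spontaneous

(XY is a pure solid — omitted from Qₚ.)
Qₚ = P(X)²·P(J) / (P(M₂Z)²·P(Z)) = (0.0023)²·(24) / ((2.9)²·(0.019)) = 7.95×10⁻⁴
ΔG = RT ln(Qₚ/Kₚ) = (8.314 J mol⁻¹ K⁻¹)(700 K) × ln(7.95×10⁻⁴/5.1×10⁻⁵)
   = (5.820 kJ/mol)(2.747) = 16.0 kJ/mol
ΔG > 0, so the forward reaction is non-spontaneous (proceeds in reverse).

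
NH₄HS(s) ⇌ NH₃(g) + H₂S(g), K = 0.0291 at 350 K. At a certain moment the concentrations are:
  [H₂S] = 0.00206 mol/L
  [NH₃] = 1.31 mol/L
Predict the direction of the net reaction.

toward products

(NH₄HS is a pure solid — omitted from Q.)
Q = [NH₃]·[H₂S] = (1.31)·(0.00206) = 0.00270
Q = 0.00270 < K = 0.0291, so the forward reaction proceeds.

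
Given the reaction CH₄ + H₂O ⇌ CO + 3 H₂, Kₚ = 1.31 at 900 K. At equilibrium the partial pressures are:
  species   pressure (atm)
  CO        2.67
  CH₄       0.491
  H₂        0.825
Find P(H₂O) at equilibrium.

P(H₂O) = 2.33 atm

At equilibrium, Kₚ = P(CO)·P(H₂)³ / (P(CH₄)·P(H₂O)) = 1.31.
(2.67)·(0.825)³ / ((0.491)·(P(H₂O))) = 1.31
P(H₂O) = 2.33 atm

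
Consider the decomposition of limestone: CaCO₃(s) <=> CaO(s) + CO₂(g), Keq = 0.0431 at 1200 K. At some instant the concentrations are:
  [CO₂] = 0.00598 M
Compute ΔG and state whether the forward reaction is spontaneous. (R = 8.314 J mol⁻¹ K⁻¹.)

ΔG = -19.7 kJ/mol; the forward reaction is spontaneous

(CaCO₃, CaO are pure solids — omitted from Q.)
Q = [CO₂] = 0.00598
ΔG = RT ln(Q/Keq) = (8.314 J mol⁻¹ K⁻¹)(1200 K) × ln(0.00598/0.0431)
   = (9.977 kJ/mol)(-1.975) = -19.7 kJ/mol
ΔG < 0, so the forward reaction is spontaneous (proceeds forward).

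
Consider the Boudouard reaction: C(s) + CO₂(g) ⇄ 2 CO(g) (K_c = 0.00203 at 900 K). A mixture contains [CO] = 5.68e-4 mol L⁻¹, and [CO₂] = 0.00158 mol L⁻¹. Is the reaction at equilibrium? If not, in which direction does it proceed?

(C is a pure solid — omitted from Q_c.)
Q_c = [CO]² / [CO₂] = (5.68e-4)² / (0.00158) = 2.04e-4
Q_c = 2.04e-4 < K_c = 0.00203, so the forward reaction proceeds.

toward products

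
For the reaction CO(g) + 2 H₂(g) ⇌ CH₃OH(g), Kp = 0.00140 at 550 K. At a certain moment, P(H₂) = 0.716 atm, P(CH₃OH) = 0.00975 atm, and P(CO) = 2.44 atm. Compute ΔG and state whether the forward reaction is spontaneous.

ΔG = 7.85 kJ/mol; the forward reaction is non-spontaneous

Qp = P(CH₃OH) / (P(CO)·P(H₂)²) = (0.00975) / ((2.44)·(0.716)²) = 0.00779
ΔG = RT ln(Qp/Kp) = (8.314 J mol⁻¹ K⁻¹)(550 K) × ln(0.00779/0.00140)
   = (4.573 kJ/mol)(1.716) = 7.85 kJ/mol
ΔG > 0, so the forward reaction is non-spontaneous (proceeds in reverse).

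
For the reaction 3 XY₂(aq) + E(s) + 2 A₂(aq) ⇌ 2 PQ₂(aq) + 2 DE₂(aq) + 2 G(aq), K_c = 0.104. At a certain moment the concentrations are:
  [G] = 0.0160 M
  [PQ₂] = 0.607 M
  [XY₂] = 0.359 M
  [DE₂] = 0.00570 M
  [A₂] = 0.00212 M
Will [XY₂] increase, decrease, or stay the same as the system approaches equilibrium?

(E is a pure solid — omitted from Q_c.)
Q_c = [PQ₂]²·[DE₂]²·[G]² / ([XY₂]³·[A₂]²) = (0.607)²·(0.00570)²·(0.0160)² / ((0.359)³·(0.00212)²) = 0.0147
Q_c = 0.0147 < K_c = 0.104: net forward reaction.
XY₂ is a reactant, so it decreases.

decrease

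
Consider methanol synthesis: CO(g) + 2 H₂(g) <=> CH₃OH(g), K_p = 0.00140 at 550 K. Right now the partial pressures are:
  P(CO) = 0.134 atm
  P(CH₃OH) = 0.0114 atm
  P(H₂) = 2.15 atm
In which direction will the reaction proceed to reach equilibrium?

Q_p = P(CH₃OH) / (P(CO)·P(H₂)²) = (0.0114) / ((0.134)·(2.15)²) = 0.0184
Q_p = 0.0184 > K_p = 0.00140, so the reverse reaction proceeds.

reverse (toward reactants)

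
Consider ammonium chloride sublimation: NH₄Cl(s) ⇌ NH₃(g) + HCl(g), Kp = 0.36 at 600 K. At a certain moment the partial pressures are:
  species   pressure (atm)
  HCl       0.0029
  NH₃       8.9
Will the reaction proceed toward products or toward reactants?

toward products

(NH₄Cl is a pure solid — omitted from Qp.)
Qp = P(NH₃)·P(HCl) = (8.9)·(0.0029) = 0.026
Qp = 0.026 < Kp = 0.36, so the forward reaction proceeds.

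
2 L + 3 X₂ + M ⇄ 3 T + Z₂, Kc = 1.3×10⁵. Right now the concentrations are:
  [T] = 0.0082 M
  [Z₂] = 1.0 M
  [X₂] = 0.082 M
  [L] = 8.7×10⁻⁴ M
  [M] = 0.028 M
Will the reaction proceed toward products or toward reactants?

Qc = [T]³·[Z₂] / ([L]²·[X₂]³·[M]) = (0.0082)³·(1.0) / ((8.7×10⁻⁴)²·(0.082)³·(0.028)) = 47000
Qc = 47000 < Kc = 1.3×10⁵, so the forward reaction proceeds.

in the forward direction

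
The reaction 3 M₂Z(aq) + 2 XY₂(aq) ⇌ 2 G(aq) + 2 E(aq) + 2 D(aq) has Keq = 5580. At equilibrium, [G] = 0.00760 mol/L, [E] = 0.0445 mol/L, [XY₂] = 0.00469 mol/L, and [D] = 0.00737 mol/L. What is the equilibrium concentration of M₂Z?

[M₂Z] = 3.70e-4 mol/L

At equilibrium, Keq = [G]²·[E]²·[D]² / ([M₂Z]³·[XY₂]²) = 5580.
(0.00760)²·(0.0445)²·(0.00737)² / (([M₂Z])³·(0.00469)²) = 5580
[M₂Z]³ = 5.06e-11 ⇒ [M₂Z] = 3.70e-4 mol/L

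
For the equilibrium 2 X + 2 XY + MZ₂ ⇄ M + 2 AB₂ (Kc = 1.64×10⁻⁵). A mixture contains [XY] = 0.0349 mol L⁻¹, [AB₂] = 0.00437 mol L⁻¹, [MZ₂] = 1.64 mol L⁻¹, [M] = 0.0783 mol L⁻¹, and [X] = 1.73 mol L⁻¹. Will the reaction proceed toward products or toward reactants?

Qc = [M]·[AB₂]² / ([X]²·[XY]²·[MZ₂]) = (0.0783)·(0.00437)² / ((1.73)²·(0.0349)²·(1.64)) = 2.50×10⁻⁴
Qc = 2.50×10⁻⁴ > Kc = 1.64×10⁻⁵, so the reverse reaction proceeds.

reverse (toward reactants)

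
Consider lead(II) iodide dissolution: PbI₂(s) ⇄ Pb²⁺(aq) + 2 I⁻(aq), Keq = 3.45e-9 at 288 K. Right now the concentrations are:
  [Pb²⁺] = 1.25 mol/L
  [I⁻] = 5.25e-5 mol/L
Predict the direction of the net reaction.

at equilibrium

(PbI₂ is a pure solid — omitted from Q.)
Q = [Pb²⁺]·[I⁻]² = (1.25)·(5.25e-5)² = 3.45e-9
Q = 3.45e-9 = Keq, so the system is already at equilibrium.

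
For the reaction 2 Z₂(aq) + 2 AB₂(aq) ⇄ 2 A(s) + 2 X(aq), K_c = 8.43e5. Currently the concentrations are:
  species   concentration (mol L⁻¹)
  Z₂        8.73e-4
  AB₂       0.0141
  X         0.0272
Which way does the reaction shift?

(A is a pure solid — omitted from Q_c.)
Q_c = [X]² / ([Z₂]²·[AB₂]²) = (0.0272)² / ((8.73e-4)²·(0.0141)²) = 4.88e6
Q_c = 4.88e6 > K_c = 8.43e5, so the reverse reaction proceeds.

in the reverse direction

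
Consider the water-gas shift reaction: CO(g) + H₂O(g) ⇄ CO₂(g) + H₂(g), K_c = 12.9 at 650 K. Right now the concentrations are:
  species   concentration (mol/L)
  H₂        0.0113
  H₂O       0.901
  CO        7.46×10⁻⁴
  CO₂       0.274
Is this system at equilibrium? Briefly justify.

no; Q < K, reaction proceeds forward

Q_c = [CO₂]·[H₂] / ([CO]·[H₂O]) = (0.274)·(0.0113) / ((7.46×10⁻⁴)·(0.901)) = 4.61
Q_c = 4.61 < K_c = 12.9: net forward reaction.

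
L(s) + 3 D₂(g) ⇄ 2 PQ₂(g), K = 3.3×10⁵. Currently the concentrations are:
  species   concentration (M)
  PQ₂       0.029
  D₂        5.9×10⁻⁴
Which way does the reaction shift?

reverse (toward reactants)

(L is a pure solid — omitted from Q.)
Q = [PQ₂]² / [D₂]³ = (0.029)² / (5.9×10⁻⁴)³ = 4.1×10⁶
Q = 4.1×10⁶ > K = 3.3×10⁵, so the reverse reaction proceeds.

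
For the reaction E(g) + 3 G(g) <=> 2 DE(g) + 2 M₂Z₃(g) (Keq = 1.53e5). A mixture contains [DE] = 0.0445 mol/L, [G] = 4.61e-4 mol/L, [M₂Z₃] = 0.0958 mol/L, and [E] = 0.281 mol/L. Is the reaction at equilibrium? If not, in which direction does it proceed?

toward reactants

Q = [DE]²·[M₂Z₃]² / ([E]·[G]³) = (0.0445)²·(0.0958)² / ((0.281)·(4.61e-4)³) = 6.60e5
Q = 6.60e5 > Keq = 1.53e5, so the reverse reaction proceeds.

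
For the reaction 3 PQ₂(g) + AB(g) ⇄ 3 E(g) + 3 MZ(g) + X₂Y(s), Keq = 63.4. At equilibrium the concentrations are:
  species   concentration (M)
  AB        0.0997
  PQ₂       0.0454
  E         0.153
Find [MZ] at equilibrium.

(X₂Y is a pure solid — omitted from Keq.)
At equilibrium, Keq = [E]³·[MZ]³ / ([PQ₂]³·[AB]) = 63.4.
(0.153)³·([MZ])³ / ((0.0454)³·(0.0997)) = 63.4
[MZ]³ = 0.165 ⇒ [MZ] = 0.549 M

[MZ] = 0.549 M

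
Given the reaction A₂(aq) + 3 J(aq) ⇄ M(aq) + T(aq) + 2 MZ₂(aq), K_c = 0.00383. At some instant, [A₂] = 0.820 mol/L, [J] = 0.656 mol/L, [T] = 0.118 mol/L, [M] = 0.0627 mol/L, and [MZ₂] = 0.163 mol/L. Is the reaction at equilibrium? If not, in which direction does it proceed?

Q_c = [M]·[T]·[MZ₂]² / ([A₂]·[J]³) = (0.0627)·(0.118)·(0.163)² / ((0.820)·(0.656)³) = 8.49e-4
Q_c = 8.49e-4 < K_c = 0.00383, so the forward reaction proceeds.

forward (toward products)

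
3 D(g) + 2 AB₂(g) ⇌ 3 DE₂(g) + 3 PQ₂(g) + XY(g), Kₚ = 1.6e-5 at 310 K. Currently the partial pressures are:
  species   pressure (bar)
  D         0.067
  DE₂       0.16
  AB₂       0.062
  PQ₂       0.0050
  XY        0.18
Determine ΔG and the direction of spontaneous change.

Qₚ = P(DE₂)³·P(PQ₂)³·P(XY) / (P(D)³·P(AB₂)²) = (0.16)³·(0.0050)³·(0.18) / ((0.067)³·(0.062)²) = 7.97e-5
ΔG = RT ln(Qₚ/Kₚ) = (8.314 J mol⁻¹ K⁻¹)(310 K) × ln(7.97e-5/1.6e-5)
   = (2.577 kJ/mol)(1.606) = 4.14 kJ/mol
ΔG > 0, so the forward reaction is non-spontaneous (proceeds in reverse).

ΔG = 4.14 kJ/mol; the forward reaction is non-spontaneous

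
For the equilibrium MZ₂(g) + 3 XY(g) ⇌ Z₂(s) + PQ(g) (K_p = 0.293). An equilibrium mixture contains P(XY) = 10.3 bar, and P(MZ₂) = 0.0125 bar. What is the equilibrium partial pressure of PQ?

(Z₂ is a pure solid — omitted from K_p.)
At equilibrium, K_p = P(PQ) / (P(MZ₂)·P(XY)³) = 0.293.
(P(PQ)) / ((0.0125)·(10.3)³) = 0.293
P(PQ) = 4.00 bar

P(PQ) = 4.00 bar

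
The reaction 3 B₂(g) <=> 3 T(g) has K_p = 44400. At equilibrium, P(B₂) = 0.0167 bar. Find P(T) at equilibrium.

At equilibrium, K_p = P(T)³ / P(B₂)³ = 44400.
(P(T))³ / (0.0167)³ = 44400
P(T)³ = 0.207 ⇒ P(T) = 0.591 bar

P(T) = 0.591 bar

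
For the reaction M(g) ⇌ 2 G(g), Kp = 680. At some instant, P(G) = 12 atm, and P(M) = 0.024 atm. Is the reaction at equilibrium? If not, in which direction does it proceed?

toward reactants

Qp = P(G)² / P(M) = (12)² / (0.024) = 6000
Qp = 6000 > Kp = 680, so the reverse reaction proceeds.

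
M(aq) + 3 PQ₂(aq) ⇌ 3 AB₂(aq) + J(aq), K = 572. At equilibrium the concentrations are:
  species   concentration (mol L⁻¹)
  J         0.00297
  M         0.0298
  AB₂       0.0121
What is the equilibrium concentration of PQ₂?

[PQ₂] = 6.76×10⁻⁴ mol L⁻¹

At equilibrium, K = [AB₂]³·[J] / ([M]·[PQ₂]³) = 572.
(0.0121)³·(0.00297) / ((0.0298)·([PQ₂])³) = 572
[PQ₂]³ = 3.09×10⁻¹⁰ ⇒ [PQ₂] = 6.76×10⁻⁴ mol L⁻¹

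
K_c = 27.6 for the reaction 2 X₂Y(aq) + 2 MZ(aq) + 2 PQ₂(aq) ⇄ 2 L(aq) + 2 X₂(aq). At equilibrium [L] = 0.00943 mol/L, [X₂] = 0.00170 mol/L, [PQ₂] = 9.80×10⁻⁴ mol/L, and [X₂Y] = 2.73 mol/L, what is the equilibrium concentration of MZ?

At equilibrium, K_c = [L]²·[X₂]² / ([X₂Y]²·[MZ]²·[PQ₂]²) = 27.6.
(0.00943)²·(0.00170)² / ((2.73)²·([MZ])²·(9.80×10⁻⁴)²) = 27.6
[MZ]² = 1.30×10⁻⁶ ⇒ [MZ] = 0.00114 mol/L

[MZ] = 0.00114 mol/L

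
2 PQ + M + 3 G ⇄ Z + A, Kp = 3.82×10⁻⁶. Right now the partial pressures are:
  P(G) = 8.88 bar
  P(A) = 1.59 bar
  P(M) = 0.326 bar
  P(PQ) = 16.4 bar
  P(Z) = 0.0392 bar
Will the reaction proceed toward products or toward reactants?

Qp = P(Z)·P(A) / (P(PQ)²·P(M)·P(G)³) = (0.0392)·(1.59) / ((16.4)²·(0.326)·(8.88)³) = 1.02×10⁻⁶
Qp = 1.02×10⁻⁶ < Kp = 3.82×10⁻⁶, so the forward reaction proceeds.

to the right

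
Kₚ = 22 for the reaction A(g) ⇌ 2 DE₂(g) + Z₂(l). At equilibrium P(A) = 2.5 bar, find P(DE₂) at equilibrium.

(Z₂ is a pure liquid — omitted from Kₚ.)
At equilibrium, Kₚ = P(DE₂)² / P(A) = 22.
(P(DE₂))² / (2.5) = 22
P(DE₂)² = 55.0 ⇒ P(DE₂) = 7.4 bar

P(DE₂) = 7.4 bar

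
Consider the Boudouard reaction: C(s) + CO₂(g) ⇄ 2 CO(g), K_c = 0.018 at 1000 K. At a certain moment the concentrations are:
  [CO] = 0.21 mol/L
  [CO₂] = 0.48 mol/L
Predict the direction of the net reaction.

reverse (toward reactants)

(C is a pure solid — omitted from Q_c.)
Q_c = [CO]² / [CO₂] = (0.21)² / (0.48) = 0.092
Q_c = 0.092 > K_c = 0.018, so the reverse reaction proceeds.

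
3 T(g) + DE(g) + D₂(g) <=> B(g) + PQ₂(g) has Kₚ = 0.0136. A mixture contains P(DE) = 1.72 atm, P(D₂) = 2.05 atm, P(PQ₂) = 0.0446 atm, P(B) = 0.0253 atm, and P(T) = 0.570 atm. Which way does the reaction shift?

Qₚ = P(B)·P(PQ₂) / (P(T)³·P(DE)·P(D₂)) = (0.0253)·(0.0446) / ((0.570)³·(1.72)·(2.05)) = 0.00173
Qₚ = 0.00173 < Kₚ = 0.0136, so the forward reaction proceeds.

to the right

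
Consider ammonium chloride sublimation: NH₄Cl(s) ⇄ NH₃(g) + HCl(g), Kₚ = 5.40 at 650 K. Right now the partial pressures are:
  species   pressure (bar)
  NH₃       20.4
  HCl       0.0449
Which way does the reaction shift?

(NH₄Cl is a pure solid — omitted from Qₚ.)
Qₚ = P(NH₃)·P(HCl) = (20.4)·(0.0449) = 0.916
Qₚ = 0.916 < Kₚ = 5.40, so the forward reaction proceeds.

toward products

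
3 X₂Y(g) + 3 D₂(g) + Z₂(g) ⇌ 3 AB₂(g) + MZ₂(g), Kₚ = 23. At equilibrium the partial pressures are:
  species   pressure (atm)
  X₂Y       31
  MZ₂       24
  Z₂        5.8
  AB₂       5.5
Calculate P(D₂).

P(D₂) = 0.10 atm

At equilibrium, Kₚ = P(AB₂)³·P(MZ₂) / (P(X₂Y)³·P(D₂)³·P(Z₂)) = 23.
(5.5)³·(24) / ((31)³·(P(D₂))³·(5.8)) = 23
P(D₂)³ = 0.00100 ⇒ P(D₂) = 0.10 atm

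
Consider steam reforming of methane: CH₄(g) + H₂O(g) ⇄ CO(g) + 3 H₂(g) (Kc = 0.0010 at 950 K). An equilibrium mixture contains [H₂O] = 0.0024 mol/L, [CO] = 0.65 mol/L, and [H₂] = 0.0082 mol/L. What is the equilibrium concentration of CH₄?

At equilibrium, Kc = [CO]·[H₂]³ / ([CH₄]·[H₂O]) = 0.0010.
(0.65)·(0.0082)³ / (([CH₄])·(0.0024)) = 0.0010
[CH₄] = 0.149 = 0.15 mol/L

[CH₄] = 0.15 mol/L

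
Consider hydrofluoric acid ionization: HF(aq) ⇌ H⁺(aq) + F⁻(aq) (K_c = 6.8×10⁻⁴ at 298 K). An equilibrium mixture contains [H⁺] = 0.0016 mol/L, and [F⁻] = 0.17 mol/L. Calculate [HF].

At equilibrium, K_c = [H⁺]·[F⁻] / [HF] = 6.8×10⁻⁴.
(0.0016)·(0.17) / ([HF]) = 6.8×10⁻⁴
[HF] = 0.400 = 0.40 mol/L

[HF] = 0.40 mol/L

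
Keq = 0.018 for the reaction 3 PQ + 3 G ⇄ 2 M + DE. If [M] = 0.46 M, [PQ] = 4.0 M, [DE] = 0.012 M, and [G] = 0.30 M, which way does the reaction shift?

to the right

Q = [M]²·[DE] / ([PQ]³·[G]³) = (0.46)²·(0.012) / ((4.0)³·(0.30)³) = 0.0015
Q = 0.0015 < Keq = 0.018, so the forward reaction proceeds.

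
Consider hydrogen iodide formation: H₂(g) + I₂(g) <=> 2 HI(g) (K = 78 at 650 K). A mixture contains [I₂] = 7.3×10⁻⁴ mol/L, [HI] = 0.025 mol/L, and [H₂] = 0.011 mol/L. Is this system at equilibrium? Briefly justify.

yes, at equilibrium

Q = [HI]² / ([H₂]·[I₂]) = (0.025)² / ((0.011)·(7.3×10⁻⁴)) = 78
Q = 78 = K; the system is at equilibrium.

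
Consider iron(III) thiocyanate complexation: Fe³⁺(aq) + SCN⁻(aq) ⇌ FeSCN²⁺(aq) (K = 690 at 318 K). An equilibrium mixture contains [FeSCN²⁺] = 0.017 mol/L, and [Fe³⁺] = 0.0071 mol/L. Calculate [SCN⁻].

[SCN⁻] = 0.0035 mol/L

At equilibrium, K = [FeSCN²⁺] / ([Fe³⁺]·[SCN⁻]) = 690.
(0.017) / ((0.0071)·([SCN⁻])) = 690
[SCN⁻] = 0.00347 = 0.0035 mol/L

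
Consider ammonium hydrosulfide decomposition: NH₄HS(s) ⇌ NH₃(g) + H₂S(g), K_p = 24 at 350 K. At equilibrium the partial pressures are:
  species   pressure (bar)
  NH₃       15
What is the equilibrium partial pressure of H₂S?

P(H₂S) = 1.6 bar

(NH₄HS is a pure solid — omitted from K_p.)
At equilibrium, K_p = P(NH₃)·P(H₂S) = 24.
(15)·(P(H₂S)) = 24
P(H₂S) = 1.60 = 1.6 bar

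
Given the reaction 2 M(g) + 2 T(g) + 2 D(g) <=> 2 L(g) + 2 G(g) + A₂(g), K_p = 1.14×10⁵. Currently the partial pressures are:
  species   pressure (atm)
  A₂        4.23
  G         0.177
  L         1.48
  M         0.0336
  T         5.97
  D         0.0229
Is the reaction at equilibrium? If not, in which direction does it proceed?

in the forward direction

Q_p = P(L)²·P(G)²·P(A₂) / (P(M)²·P(T)²·P(D)²) = (1.48)²·(0.177)²·(4.23) / ((0.0336)²·(5.97)²·(0.0229)²) = 13800
Q_p = 13800 < K_p = 1.14×10⁵, so the forward reaction proceeds.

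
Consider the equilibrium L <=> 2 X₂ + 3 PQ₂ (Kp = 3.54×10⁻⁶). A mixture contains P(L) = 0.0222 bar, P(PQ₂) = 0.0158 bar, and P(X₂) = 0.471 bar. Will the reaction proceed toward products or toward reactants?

toward reactants

Qp = P(X₂)²·P(PQ₂)³ / P(L) = (0.471)²·(0.0158)³ / (0.0222) = 3.94×10⁻⁵
Qp = 3.94×10⁻⁵ > Kp = 3.54×10⁻⁶, so the reverse reaction proceeds.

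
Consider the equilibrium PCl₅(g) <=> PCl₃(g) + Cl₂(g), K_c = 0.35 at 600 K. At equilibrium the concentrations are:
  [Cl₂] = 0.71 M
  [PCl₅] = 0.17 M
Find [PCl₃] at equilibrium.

At equilibrium, K_c = [PCl₃]·[Cl₂] / [PCl₅] = 0.35.
([PCl₃])·(0.71) / (0.17) = 0.35
[PCl₃] = 0.0838 = 0.084 M

[PCl₃] = 0.084 M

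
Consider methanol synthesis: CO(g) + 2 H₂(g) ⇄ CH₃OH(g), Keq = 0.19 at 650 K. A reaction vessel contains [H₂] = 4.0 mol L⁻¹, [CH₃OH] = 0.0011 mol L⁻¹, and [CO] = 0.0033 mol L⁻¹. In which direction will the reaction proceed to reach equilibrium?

Q = [CH₃OH] / ([CO]·[H₂]²) = (0.0011) / ((0.0033)·(4.0)²) = 0.021
Q = 0.021 < Keq = 0.19, so the forward reaction proceeds.

toward products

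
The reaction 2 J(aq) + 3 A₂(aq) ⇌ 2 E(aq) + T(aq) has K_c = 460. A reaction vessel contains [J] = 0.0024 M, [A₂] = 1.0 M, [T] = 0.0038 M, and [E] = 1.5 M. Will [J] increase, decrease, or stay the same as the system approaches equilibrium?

increase

Q_c = [E]²·[T] / ([J]²·[A₂]³) = (1.5)²·(0.0038) / ((0.0024)²·(1.0)³) = 1500
Q_c = 1500 > K_c = 460: net reverse reaction.
J is a reactant, so it increases.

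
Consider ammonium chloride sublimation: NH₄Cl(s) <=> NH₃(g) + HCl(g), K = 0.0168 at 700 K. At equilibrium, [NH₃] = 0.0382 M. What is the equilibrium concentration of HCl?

[HCl] = 0.440 M

(NH₄Cl is a pure solid — omitted from K.)
At equilibrium, K = [NH₃]·[HCl] = 0.0168.
(0.0382)·([HCl]) = 0.0168
[HCl] = 0.440 M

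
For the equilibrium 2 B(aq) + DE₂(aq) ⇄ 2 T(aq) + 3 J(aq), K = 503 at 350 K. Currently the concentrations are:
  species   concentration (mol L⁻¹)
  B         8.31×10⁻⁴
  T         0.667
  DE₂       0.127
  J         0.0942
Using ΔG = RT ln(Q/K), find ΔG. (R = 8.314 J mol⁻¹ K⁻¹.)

ΔG = 6.20 kJ/mol

Q = [T]²·[J]³ / ([B]²·[DE₂]) = (0.667)²·(0.0942)³ / ((8.31×10⁻⁴)²·(0.127)) = 4240
ΔG = RT ln(Q/K) = (8.314 J mol⁻¹ K⁻¹)(350 K) × ln(4240/503)
   = (2.910 kJ/mol)(2.132) = 6.20 kJ/mol
ΔG > 0, so the forward reaction is non-spontaneous (proceeds in reverse).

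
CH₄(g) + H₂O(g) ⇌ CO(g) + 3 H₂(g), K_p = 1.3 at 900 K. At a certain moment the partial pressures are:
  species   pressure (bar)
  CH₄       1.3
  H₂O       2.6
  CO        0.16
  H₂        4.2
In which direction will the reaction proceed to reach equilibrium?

Q_p = P(CO)·P(H₂)³ / (P(CH₄)·P(H₂O)) = (0.16)·(4.2)³ / ((1.3)·(2.6)) = 3.5
Q_p = 3.5 > K_p = 1.3, so the reverse reaction proceeds.

in the reverse direction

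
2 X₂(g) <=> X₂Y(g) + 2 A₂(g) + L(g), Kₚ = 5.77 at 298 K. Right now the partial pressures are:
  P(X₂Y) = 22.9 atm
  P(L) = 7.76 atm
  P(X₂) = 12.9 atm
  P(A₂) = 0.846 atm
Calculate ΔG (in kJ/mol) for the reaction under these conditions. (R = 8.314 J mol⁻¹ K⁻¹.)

Qₚ = P(X₂Y)·P(A₂)²·P(L) / P(X₂)² = (22.9)·(0.846)²·(7.76) / (12.9)² = 0.764
ΔG = RT ln(Qₚ/Kₚ) = (8.314 J mol⁻¹ K⁻¹)(298 K) × ln(0.764/5.77)
   = (2.478 kJ/mol)(-2.022) = -5.01 kJ/mol
ΔG < 0, so the forward reaction is spontaneous (proceeds forward).

ΔG = -5.01 kJ/mol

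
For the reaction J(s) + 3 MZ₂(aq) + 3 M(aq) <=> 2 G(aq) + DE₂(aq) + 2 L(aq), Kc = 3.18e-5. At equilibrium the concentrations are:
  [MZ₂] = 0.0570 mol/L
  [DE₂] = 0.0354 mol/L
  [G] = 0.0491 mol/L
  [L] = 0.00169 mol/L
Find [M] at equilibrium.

(J is a pure solid — omitted from Kc.)
At equilibrium, Kc = [G]²·[DE₂]·[L]² / ([MZ₂]³·[M]³) = 3.18e-5.
(0.0491)²·(0.0354)·(0.00169)² / ((0.0570)³·([M])³) = 3.18e-5
[M]³ = 0.0414 ⇒ [M] = 0.346 mol/L

[M] = 0.346 mol/L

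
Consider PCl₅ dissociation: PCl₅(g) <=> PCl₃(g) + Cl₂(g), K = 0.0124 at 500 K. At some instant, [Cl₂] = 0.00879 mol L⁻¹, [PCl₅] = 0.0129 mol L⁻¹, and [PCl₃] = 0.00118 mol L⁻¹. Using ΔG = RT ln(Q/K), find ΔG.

ΔG = -11.4 kJ/mol

Q = [PCl₃]·[Cl₂] / [PCl₅] = (0.00118)·(0.00879) / (0.0129) = 8.04e-4
ΔG = RT ln(Q/K) = (8.314 J mol⁻¹ K⁻¹)(500 K) × ln(8.04e-4/0.0124)
   = (4.157 kJ/mol)(-2.736) = -11.4 kJ/mol
ΔG < 0, so the forward reaction is spontaneous (proceeds forward).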